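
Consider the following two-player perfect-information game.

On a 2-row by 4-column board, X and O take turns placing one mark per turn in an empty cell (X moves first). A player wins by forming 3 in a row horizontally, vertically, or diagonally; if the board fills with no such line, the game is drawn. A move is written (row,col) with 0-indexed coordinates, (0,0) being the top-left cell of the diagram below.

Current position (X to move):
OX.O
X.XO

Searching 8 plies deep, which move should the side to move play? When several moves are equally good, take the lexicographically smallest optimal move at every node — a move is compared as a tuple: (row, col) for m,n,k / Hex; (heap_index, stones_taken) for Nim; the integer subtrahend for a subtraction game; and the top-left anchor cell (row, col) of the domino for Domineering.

X's best at [OX.O/X.XO]: (1,1)

ply 1, X at OX.O/X.XO | (0,2)=+0→OXXO/X.XO; (1,1)=+1→OX.O/XXXO*
ply 2: OX.O/XXXO is terminal -1 (O); from OX.O/X.XO depth 8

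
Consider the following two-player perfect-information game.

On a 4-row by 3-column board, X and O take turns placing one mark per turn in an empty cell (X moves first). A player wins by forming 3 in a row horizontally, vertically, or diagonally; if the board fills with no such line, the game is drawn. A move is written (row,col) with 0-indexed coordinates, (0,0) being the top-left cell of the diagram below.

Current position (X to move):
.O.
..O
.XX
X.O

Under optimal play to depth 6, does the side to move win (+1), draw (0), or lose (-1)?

value(.O./..O/.XX/X.O, X) = +1

p1 X@[.O./..O/.XX/X.O]: (0,0)[XO./..O/.XX/X.O]+1* (0,2)[.OX/..O/.XX/X.O]+1 (1,0)[.O./X.O/.XX/X.O]+1 (1,1)[.O./.XO/.XX/X.O]+1 (2,0)[.O./..O/XXX/X.O]+1 (3,1)[.O./..O/.XX/XXO]+1
p2 O@[XO./..O/.XX/X.O]: (0,2)[XOO/..O/.XX/X.O]-1* (1,0)[XO./O.O/.XX/X.O]-1 (1,1)[XO./.OO/.XX/X.O]-1 (2,0)[XO./..O/OXX/X.O]-1 (3,1)[XO./..O/.XX/XOO]-1
p3 X@[XOO/..O/.XX/X.O]: (1,0)[XOO/X.O/.XX/X.O]+1* (1,1)[XOO/.XO/.XX/X.O]+1 (2,0)[XOO/..O/XXX/X.O]+1 (3,1)[XOO/..O/.XX/XXO]+1
p4 O@[XOO/X.O/.XX/X.O]: (1,1)[XOO/XOO/.XX/X.O]-1* (2,0)[XOO/X.O/OXX/X.O]-1 (3,1)[XOO/X.O/.XX/XOO]-1
p5 X@[XOO/XOO/.XX/X.O]: (2,0)[XOO/XOO/XXX/X.O]+1* (3,1)[XOO/XOO/.XX/XXO]-1
p6 O@[XOO/XOO/XXX/X.O] terminal -1; root [.O./..O/.XX/X.O] d6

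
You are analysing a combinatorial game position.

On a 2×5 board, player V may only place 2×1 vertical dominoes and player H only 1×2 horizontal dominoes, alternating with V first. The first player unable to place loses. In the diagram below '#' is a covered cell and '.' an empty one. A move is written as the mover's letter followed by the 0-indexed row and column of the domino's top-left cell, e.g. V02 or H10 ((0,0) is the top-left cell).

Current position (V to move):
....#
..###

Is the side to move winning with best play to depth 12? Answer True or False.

[....#/..###] V move#1: V00:-1/#...#/#.###, V01:+1/.#..#/.####*
[.#..#/.####] H move#2: H02:-1/.####/.####*
[.####/.####] V move#3: V00:+1/#####/#####*
[#####/#####] end (terminal -1, H#4); searched ....#/..### to 12

V winning at [....#/..###]: True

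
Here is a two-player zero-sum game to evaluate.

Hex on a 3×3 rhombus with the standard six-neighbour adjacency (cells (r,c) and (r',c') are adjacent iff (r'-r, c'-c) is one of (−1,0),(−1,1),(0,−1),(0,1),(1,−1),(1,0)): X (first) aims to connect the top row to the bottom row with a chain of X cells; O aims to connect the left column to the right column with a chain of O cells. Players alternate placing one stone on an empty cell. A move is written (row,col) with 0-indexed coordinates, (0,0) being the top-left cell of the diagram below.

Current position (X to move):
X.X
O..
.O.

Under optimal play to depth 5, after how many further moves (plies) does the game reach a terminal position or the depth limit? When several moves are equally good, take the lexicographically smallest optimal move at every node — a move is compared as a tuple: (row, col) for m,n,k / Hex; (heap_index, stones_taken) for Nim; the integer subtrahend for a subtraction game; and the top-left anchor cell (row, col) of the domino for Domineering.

PV length from [X.X/O../.O.]: 4 plies

p1 X@[X.X/O../.O.]: (0,1)[XXX/O../.O.]-1* (1,1)[X.X/OX./.O.]-1 (1,2)[X.X/O.X/.O.]-1 (2,0)[X.X/O../XO.]-1 (2,2)[X.X/O../.OX]-1
p2 O@[XXX/O../.O.]: (1,1)[XXX/OO./.O.]+1* (1,2)[XXX/O.O/.O.]+1 (2,0)[XXX/O../OO.]+1 (2,2)[XXX/O../.OO]+1
p3 X@[XXX/OO./.O.]: (1,2)[XXX/OOX/.O.]-1* (2,0)[XXX/OO./XO.]-1 (2,2)[XXX/OO./.OX]-1
p4 O@[XXX/OOX/.O.]: (2,0)[XXX/OOX/OO.]-1 (2,2)[XXX/OOX/.OO]+1*
p5 X@[XXX/OOX/.OO] terminal -1; root [X.X/O../.O.] d5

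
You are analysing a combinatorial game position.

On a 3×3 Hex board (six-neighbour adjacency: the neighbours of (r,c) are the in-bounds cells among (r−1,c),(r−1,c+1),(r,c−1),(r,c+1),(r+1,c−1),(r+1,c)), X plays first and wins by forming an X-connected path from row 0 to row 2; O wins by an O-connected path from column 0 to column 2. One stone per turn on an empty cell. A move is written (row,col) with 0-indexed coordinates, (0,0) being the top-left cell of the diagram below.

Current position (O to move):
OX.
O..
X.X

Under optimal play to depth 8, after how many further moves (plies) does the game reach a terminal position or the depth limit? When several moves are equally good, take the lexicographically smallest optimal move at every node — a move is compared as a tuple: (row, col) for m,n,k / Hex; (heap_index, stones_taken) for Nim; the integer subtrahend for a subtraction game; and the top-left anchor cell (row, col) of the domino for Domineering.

PV length from [OX./O../X.X]: 3 plies

[OX./O../X.X] O move#1: (0,2):-1/OXO/O../X.X, (1,1):+1/OX./OO./X.X*, (1,2):-1/OX./O.O/X.X, (2,1):-1/OX./O../XOX
[OX./OO./X.X] X move#2: (0,2):-1/OXX/OO./X.X*, (1,2):-1/OX./OOX/X.X, (2,1):-1/OX./OO./XXX
[OXX/OO./X.X] O move#3: (1,2):+1/OXX/OOO/X.X*, (2,1):-1/OXX/OO./XOX
[OXX/OOO/X.X] end (terminal -1, X#4); searched OX./O../X.X to 8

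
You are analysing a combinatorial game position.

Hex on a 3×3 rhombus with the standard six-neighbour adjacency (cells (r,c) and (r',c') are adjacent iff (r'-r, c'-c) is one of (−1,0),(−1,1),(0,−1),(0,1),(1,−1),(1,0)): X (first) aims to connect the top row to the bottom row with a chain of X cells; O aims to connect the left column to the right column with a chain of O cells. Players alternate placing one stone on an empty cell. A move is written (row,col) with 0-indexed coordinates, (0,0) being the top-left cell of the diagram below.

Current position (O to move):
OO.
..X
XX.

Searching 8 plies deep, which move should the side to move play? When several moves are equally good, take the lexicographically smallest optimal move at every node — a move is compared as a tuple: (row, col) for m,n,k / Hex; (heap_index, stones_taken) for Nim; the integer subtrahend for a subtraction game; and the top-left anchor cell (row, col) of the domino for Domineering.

ply 1, O at OO./..X/XX. | (0,2)=+1→OOO/..X/XX.*; (1,0)=-1→OO./O.X/XX.; (1,1)=-1→OO./.OX/XX.; (2,2)=-1→OO./..X/XXO
ply 2: OOO/..X/XX. is terminal -1 (X); from OO./..X/XX. depth 8

O's best at [OO./..X/XX.]: (0,2)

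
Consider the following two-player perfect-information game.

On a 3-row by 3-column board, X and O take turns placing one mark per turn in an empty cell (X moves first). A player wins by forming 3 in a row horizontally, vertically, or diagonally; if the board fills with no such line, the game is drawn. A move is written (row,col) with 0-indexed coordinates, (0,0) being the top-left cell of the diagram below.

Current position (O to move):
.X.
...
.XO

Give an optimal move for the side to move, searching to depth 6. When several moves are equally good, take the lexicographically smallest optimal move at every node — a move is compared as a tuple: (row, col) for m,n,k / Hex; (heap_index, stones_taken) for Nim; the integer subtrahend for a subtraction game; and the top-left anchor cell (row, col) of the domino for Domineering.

O's best at [.X./.../.XO]: (1,1)

[.X./.../.XO] O move#1: (0,0):-1/OX./.../.XO, (0,2):-1/.XO/.../.XO, (1,0):-1/.X./O../.XO, (1,1):+1/.X./.O./.XO*, (1,2):-1/.X./..O/.XO, (2,0):-1/.X./.../OXO
[.X./.O./.XO] X move#2: (0,0):-1/XX./.O./.XO*, (0,2):-1/.XX/.O./.XO, (1,0):-1/.X./XO./.XO, (1,2):-1/.X./.OX/.XO, (2,0):-1/.X./.O./XXO
[XX./.O./.XO] O move#3: (0,2):+1/XXO/.O./.XO*, (1,0):-1/XX./OO./.XO, (1,2):-1/XX./.OO/.XO, (2,0):-1/XX./.O./OXO
[XXO/.O./.XO] X move#4: (1,0):-1/XXO/XO./.XO*, (1,2):-1/XXO/.OX/.XO, (2,0):-1/XXO/.O./XXO
[XXO/XO./.XO] O move#5: (1,2):+1/XXO/XOO/.XO*, (2,0):+1/XXO/XO./OXO
[XXO/XOO/.XO] end (terminal -1, X#6); searched .X./.../.XO to 6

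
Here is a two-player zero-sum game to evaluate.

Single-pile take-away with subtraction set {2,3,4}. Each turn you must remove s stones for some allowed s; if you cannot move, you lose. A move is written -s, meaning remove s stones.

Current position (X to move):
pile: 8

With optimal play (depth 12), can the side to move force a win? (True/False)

X winning at [8]: True

[8] X move#1: -2:+1/6*, -3:-1/5, -4:-1/4
[6] O move#2: -2:-1/4*, -3:-1/3, -4:-1/2
[4] X move#3: -2:-1/2, -3:+1/1*, -4:+1/0
[1] end (terminal -1, O#4); searched 8 to 12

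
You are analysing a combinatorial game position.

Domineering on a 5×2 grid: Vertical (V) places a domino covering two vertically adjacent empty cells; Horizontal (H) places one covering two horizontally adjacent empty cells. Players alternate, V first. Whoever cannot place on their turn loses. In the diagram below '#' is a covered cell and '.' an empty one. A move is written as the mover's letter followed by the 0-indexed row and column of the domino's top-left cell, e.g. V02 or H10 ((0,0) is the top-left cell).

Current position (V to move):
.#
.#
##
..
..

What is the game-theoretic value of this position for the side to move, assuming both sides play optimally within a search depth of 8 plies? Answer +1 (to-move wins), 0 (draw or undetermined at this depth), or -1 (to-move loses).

[.#/.#/##/../..] V move#1: V00:-1/##/##/##/../.., V30:+1/.#/.#/##/#./#.*, V31:+1/.#/.#/##/.#/.#
[.#/.#/##/#./#.] end (terminal -1, H#2); searched .#/.#/##/../.. to 8

value(.#/.#/##/../.., V) = +1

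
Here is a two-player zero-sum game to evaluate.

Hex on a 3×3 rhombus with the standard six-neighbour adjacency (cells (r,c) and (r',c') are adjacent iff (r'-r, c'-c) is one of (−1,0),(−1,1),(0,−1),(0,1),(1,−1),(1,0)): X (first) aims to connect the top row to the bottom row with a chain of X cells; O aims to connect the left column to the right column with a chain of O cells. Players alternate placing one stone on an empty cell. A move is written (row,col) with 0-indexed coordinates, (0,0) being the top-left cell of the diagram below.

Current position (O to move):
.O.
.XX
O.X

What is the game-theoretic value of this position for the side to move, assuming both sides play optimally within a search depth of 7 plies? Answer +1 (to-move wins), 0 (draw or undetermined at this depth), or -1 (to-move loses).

value(.O./.XX/O.X, O) = +1

ply 1, O at .O./.XX/O.X | (0,0)=-1→OO./.XX/O.X; (0,2)=+1→.OO/.XX/O.X*; (1,0)=-1→.O./OXX/O.X; (2,1)=-1→.O./.XX/OOX
ply 2, X at .OO/.XX/O.X | (0,0)=-1→XOO/.XX/O.X*; (1,0)=-1→.OO/XXX/O.X; (2,1)=-1→.OO/.XX/OXX
ply 3, O at XOO/.XX/O.X | (1,0)=+1→XOO/OXX/O.X*; (2,1)=-1→XOO/.XX/OOX
ply 4: XOO/OXX/O.X is terminal -1 (X); from .O./.XX/O.X depth 7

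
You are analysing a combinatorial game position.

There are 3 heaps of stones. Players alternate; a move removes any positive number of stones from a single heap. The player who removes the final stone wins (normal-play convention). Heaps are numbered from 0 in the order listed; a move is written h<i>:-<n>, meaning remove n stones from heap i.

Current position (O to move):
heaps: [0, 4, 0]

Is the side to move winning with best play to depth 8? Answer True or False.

O winning at [(0,4,0)]: True

ply 1, O at (0,4,0) | h1:-1=-1→(0,3,0); h1:-2=-1→(0,2,0); h1:-3=-1→(0,1,0); h1:-4=+1→(0,0,0)*
ply 2: (0,0,0) is terminal -1 (X); from (0,4,0) depth 8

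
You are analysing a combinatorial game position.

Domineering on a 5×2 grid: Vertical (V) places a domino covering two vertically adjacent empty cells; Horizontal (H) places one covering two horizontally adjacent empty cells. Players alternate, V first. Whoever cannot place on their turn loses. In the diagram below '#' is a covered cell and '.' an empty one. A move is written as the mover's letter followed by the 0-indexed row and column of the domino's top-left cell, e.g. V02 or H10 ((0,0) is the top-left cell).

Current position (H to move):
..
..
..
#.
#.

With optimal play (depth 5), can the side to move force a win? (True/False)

H winning at [../../../#./#.]: True

ply 1, H at ../../../#./#. | H00=-1→##/../../#./#.; H10=+1→../##/../#./#.*; H20=-1→../../##/#./#.
ply 2, V at ../##/../#./#. | V21=-1→../##/.#/##/#.*; V31=-1→../##/../##/##
ply 3, H at ../##/.#/##/#. | H00=+1→##/##/.#/##/#.*
ply 4: ##/##/.#/##/#. is terminal -1 (V); from ../../../#./#. depth 5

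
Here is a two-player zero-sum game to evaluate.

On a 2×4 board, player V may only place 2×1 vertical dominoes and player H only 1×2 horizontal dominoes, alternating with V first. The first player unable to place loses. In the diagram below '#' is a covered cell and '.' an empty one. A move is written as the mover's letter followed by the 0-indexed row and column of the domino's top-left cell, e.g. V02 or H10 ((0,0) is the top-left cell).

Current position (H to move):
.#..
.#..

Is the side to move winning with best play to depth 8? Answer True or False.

p1 H@[.#../.#..]: H02[.###/.#..]+1* H12[.#../.###]+1
p2 V@[.###/.#..]: V00[####/##..]-1*
p3 H@[####/##..]: H12[####/####]+1*
p4 V@[####/####] terminal -1; root [.#../.#..] d8

H winning at [.#../.#..]: True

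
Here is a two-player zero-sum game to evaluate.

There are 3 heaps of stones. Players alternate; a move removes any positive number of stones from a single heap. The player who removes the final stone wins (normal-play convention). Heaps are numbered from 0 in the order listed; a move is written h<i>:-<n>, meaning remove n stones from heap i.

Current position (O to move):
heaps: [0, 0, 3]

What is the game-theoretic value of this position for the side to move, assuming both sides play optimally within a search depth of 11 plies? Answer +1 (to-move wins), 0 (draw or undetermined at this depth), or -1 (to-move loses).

value((0,0,3), O) = +1

ply 1, O at (0,0,3) | h2:-1=-1→(0,0,2); h2:-2=-1→(0,0,1); h2:-3=+1→(0,0,0)*
ply 2: (0,0,0) is terminal -1 (X); from (0,0,3) depth 11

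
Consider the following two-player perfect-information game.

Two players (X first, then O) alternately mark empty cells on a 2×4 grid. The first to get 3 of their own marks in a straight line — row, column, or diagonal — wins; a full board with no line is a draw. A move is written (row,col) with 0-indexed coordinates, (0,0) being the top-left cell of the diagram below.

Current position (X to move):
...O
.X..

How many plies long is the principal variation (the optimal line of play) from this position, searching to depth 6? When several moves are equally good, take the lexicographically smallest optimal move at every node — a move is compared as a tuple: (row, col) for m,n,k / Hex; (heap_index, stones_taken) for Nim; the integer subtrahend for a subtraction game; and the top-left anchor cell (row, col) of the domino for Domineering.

[...O/.X..] X move#1: (0,0):+0/X..O/.X.., (0,1):+0/.X.O/.X.., (0,2):+0/..XO/.X.., (1,0):+0/...O/XX.., (1,2):+1/...O/.XX.*, (1,3):+0/...O/.X.X
[...O/.XX.] O move#2: (0,0):-1/O..O/.XX.*, (0,1):-1/.O.O/.XX., (0,2):-1/..OO/.XX., (1,0):-1/...O/OXX., (1,3):-1/...O/.XXO
[O..O/.XX.] X move#3: (0,1):+1/OX.O/.XX.*, (0,2):+1/O.XO/.XX., (1,0):+1/O..O/XXX., (1,3):+1/O..O/.XXX
[OX.O/.XX.] O move#4: (0,2):-1/OXOO/.XX.*, (1,0):-1/OX.O/OXX., (1,3):-1/OX.O/.XXO
[OXOO/.XX.] X move#5: (1,0):+1/OXOO/XXX.*, (1,3):+1/OXOO/.XXX
[OXOO/XXX.] end (terminal -1, O#6); searched ...O/.X.. to 6

PV length from [...O/.X..]: 5 plies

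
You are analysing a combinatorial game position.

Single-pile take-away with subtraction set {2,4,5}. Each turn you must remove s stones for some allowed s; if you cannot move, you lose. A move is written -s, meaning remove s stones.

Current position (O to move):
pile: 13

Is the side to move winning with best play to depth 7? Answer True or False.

O winning at [13]: True

p1 O@[13]: -2[11]-1 -4[9]-1 -5[8]+1*
p2 X@[8]: -2[6]-1* -4[4]-1 -5[3]-1
p3 O@[6]: -2[4]-1 -4[2]-1 -5[1]+1*
p4 X@[1] terminal -1; root [13] d7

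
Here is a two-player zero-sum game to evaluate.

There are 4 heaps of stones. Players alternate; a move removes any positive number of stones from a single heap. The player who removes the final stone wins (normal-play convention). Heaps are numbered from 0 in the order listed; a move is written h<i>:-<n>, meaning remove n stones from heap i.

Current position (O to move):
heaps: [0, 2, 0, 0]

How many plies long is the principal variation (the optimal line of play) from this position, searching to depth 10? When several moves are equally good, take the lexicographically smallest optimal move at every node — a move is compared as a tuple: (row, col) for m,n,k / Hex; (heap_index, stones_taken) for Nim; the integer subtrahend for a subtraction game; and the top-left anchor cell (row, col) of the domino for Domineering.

p1 O@[(0,2,0,0)]: h1:-1[(0,1,0,0)]-1 h1:-2[(0,0,0,0)]+1*
p2 X@[(0,0,0,0)] terminal -1; root [(0,2,0,0)] d10

PV length from [(0,2,0,0)]: 1 ply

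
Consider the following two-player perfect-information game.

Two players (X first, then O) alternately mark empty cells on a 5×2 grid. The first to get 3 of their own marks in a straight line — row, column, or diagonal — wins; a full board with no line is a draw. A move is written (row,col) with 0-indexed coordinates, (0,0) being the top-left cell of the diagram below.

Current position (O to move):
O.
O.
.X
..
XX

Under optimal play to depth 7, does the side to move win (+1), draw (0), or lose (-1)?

value(O./O./.X/../XX, O) = +1

ply 1, O at O./O./.X/../XX | (0,1)=-1→OO/O./.X/../XX; (1,1)=-1→O./OO/.X/../XX; (2,0)=+1→O./O./OX/../XX*; (3,0)=-1→O./O./.X/O./XX; (3,1)=+0→O./O./.X/.O/XX
ply 2: O./O./OX/../XX is terminal -1 (X); from O./O./.X/../XX depth 7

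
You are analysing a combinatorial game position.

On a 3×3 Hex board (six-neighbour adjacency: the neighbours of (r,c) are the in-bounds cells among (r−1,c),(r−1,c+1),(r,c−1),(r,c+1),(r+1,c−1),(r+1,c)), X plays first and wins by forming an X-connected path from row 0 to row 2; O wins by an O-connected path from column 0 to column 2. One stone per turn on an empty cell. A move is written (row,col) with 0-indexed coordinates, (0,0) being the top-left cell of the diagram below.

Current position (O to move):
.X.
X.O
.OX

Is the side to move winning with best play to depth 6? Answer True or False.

[.X./X.O/.OX] O move#1: (0,0):-1/OX./X.O/.OX, (0,2):-1/.XO/X.O/.OX, (1,1):-1/.X./XOO/.OX, (2,0):+1/.X./X.O/OOX*
[.X./X.O/OOX] end (terminal -1, X#2); searched .X./X.O/.OX to 6

O winning at [.X./X.O/.OX]: True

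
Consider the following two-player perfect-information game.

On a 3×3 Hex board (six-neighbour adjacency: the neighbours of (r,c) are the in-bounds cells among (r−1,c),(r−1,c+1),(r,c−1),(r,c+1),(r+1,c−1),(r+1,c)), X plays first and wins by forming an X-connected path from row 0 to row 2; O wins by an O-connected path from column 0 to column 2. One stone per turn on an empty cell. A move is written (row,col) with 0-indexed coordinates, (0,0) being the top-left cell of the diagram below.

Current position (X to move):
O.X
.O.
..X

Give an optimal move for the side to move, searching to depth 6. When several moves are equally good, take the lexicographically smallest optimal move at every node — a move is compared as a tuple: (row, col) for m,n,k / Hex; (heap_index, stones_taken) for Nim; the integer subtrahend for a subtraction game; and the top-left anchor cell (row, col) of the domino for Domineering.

X's best at [O.X/.O./..X]: (1,2)

p1 X@[O.X/.O./..X]: (0,1)[OXX/.O./..X]-1 (1,0)[O.X/XO./..X]-1 (1,2)[O.X/.OX/..X]+1* (2,0)[O.X/.O./X.X]-1 (2,1)[O.X/.O./.XX]-1
p2 O@[O.X/.OX/..X] terminal -1; root [O.X/.O./..X] d6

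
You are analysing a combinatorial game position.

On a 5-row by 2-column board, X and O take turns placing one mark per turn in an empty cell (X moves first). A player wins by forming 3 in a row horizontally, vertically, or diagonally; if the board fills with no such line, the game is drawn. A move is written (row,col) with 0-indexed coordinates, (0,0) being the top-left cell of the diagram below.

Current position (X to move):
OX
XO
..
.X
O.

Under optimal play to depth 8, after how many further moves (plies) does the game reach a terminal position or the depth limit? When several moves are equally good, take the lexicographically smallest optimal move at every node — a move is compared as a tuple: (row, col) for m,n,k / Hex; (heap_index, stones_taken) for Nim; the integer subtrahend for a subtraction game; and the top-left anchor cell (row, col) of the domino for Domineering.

PV length from [OX/XO/../.X/O.]: 4 plies

p1 X@[OX/XO/../.X/O.]: (2,0)[OX/XO/X./.X/O.]+0* (2,1)[OX/XO/.X/.X/O.]+0 (3,0)[OX/XO/../XX/O.]+0 (4,1)[OX/XO/../.X/OX]+0
p2 O@[OX/XO/X./.X/O.]: (2,1)[OX/XO/XO/.X/O.]-1 (3,0)[OX/XO/X./OX/O.]+0* (4,1)[OX/XO/X./.X/OO]-1
p3 X@[OX/XO/X./OX/O.]: (2,1)[OX/XO/XX/OX/O.]+0* (4,1)[OX/XO/X./OX/OX]+0
p4 O@[OX/XO/XX/OX/O.]: (4,1)[OX/XO/XX/OX/OO]+0*
p5 X@[OX/XO/XX/OX/OO] terminal +0; root [OX/XO/../.X/O.] d8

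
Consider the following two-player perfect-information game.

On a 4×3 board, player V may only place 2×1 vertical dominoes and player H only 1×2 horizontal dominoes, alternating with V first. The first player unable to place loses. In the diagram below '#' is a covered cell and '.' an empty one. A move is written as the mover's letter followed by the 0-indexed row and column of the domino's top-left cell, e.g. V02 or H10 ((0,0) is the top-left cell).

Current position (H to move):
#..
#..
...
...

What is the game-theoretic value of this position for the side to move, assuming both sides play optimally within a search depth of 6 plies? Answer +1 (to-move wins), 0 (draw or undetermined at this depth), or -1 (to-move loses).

p1 H@[#../#../.../...]: H01[###/#../.../...]-1* H11[#../###/.../...]-1 H20[#../#../##./...]-1 H21[#../#../.##/...]-1 H30[#../#../.../##.]-1 H31[#../#../.../.##]-1
p2 V@[###/#../.../...]: V11[###/##./.#./...]+1* V12[###/#.#/..#/...]-1 V20[###/#../#../#..]-1 V21[###/#../.#./.#.]+1 V22[###/#../..#/..#]-1
p3 H@[###/##./.#./...]: H30[###/##./.#./##.]-1* H31[###/##./.#./.##]-1
p4 V@[###/##./.#./##.]: V12[###/###/.##/##.]+1* V22[###/##./.##/###]+1
p5 H@[###/###/.##/##.] terminal -1; root [#../#../.../...] d6

value(#../#../.../..., H) = -1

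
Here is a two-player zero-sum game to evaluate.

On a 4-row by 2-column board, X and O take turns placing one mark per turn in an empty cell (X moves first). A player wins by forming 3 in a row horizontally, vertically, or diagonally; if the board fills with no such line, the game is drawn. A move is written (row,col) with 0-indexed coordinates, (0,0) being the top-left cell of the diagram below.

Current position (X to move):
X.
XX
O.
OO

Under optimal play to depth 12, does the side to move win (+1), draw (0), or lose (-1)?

[X./XX/O./OO] X move#1: (0,1):+0/XX/XX/O./OO*, (2,1):+0/X./XX/OX/OO
[XX/XX/O./OO] O move#2: (2,1):+0/XX/XX/OO/OO*
[XX/XX/OO/OO] end (terminal +0, X#3); searched X./XX/O./OO to 12

value(X./XX/O./OO, X) = 0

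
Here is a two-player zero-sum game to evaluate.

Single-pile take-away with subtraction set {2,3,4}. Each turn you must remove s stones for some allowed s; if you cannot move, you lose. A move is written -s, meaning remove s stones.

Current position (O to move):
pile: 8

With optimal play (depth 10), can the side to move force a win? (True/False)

p1 O@[8]: -2[6]+1* -3[5]-1 -4[4]-1
p2 X@[6]: -2[4]-1* -3[3]-1 -4[2]-1
p3 O@[4]: -2[2]-1 -3[1]+1* -4[0]+1
p4 X@[1] terminal -1; root [8] d10

O winning at [8]: True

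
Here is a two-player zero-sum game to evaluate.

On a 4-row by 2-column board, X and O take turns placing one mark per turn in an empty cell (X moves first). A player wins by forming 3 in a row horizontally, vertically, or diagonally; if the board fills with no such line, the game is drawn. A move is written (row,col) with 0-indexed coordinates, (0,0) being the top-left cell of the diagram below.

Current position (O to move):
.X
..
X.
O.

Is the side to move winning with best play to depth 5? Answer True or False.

O winning at [.X/../X./O.]: False

p1 O@[.X/../X./O.]: (0,0)[OX/../X./O.]+0* (1,0)[.X/O./X./O.]+0 (1,1)[.X/.O/X./O.]+0 (2,1)[.X/../XO/O.]+0 (3,1)[.X/../X./OO]+0
p2 X@[OX/../X./O.]: (1,0)[OX/X./X./O.]+0* (1,1)[OX/.X/X./O.]+0 (2,1)[OX/../XX/O.]+0 (3,1)[OX/../X./OX]+0
p3 O@[OX/X./X./O.]: (1,1)[OX/XO/X./O.]+0* (2,1)[OX/X./XO/O.]+0 (3,1)[OX/X./X./OO]+0
p4 X@[OX/XO/X./O.]: (2,1)[OX/XO/XX/O.]+0* (3,1)[OX/XO/X./OX]+0
p5 O@[OX/XO/XX/O.]: (3,1)[OX/XO/XX/OO]+0*
p6 X@[OX/XO/XX/OO] terminal +0; root [.X/../X./O.] d5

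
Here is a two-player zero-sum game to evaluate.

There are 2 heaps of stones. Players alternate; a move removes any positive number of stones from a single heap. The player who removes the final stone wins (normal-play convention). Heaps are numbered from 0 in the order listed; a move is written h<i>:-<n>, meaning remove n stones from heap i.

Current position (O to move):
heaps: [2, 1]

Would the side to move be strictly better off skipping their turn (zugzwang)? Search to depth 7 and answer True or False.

zugzwang((2,1), O) = False

[(2,1)] O move#1: h0:-1:+1/(1,1)*, h0:-2:-1/(0,1), h1:-1:-1/(2,0)
[(1,1)] X move#2: h0:-1:-1/(0,1)*, h1:-1:-1/(1,0)
[(0,1)] O move#3: h1:-1:+1/(0,0)*
[(0,0)] end (terminal -1, X#4); searched (2,1) to 7
suppose O passes — search the same position with X to move:
pass> [(2,1)] X move#1: h0:-1:+1/(1,1)*, h0:-2:-1/(0,1), h1:-1:-1/(2,0)
pass> [(1,1)] O move#2: h0:-1:-1/(0,1)*, h1:-1:-1/(1,0)
pass> [(0,1)] X move#3: h1:-1:+1/(0,0)*
pass> [(0,0)] end (terminal -1, O#4); searched (2,1) to 7
for O: play +1, pass -1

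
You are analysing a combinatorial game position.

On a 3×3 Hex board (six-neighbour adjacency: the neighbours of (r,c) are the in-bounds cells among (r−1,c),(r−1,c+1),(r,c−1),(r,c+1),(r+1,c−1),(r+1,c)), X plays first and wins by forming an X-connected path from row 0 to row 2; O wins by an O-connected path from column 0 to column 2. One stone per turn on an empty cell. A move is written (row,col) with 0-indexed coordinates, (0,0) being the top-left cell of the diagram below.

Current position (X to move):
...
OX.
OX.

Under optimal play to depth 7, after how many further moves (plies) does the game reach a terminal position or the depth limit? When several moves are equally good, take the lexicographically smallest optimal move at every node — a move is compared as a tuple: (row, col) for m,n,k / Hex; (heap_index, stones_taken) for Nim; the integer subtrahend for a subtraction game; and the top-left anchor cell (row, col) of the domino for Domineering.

p1 X@[.../OX./OX.]: (0,0)[X../OX./OX.]+1* (0,1)[.X./OX./OX.]+1 (0,2)[..X/OX./OX.]+1 (1,2)[.../OXX/OX.]+1 (2,2)[.../OX./OXX]+1
p2 O@[X../OX./OX.]: (0,1)[XO./OX./OX.]-1* (0,2)[X.O/OX./OX.]-1 (1,2)[X../OXO/OX.]-1 (2,2)[X../OX./OXO]-1
p3 X@[XO./OX./OX.]: (0,2)[XOX/OX./OX.]+1* (1,2)[XO./OXX/OX.]-1 (2,2)[XO./OX./OXX]-1
p4 O@[XOX/OX./OX.] terminal -1; root [.../OX./OX.] d7

PV length from [.../OX./OX.]: 3 plies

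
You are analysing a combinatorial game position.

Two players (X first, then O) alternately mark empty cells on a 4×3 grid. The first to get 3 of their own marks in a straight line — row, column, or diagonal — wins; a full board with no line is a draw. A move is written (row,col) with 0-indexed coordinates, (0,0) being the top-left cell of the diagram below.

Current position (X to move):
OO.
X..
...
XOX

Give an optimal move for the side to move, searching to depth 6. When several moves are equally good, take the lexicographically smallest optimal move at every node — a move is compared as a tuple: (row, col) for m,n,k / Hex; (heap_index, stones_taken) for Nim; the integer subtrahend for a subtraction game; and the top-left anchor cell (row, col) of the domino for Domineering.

X's best at [OO./X../.../XOX]: (0,2)

[OO./X../.../XOX] X move#1: (0,2):+1/OOX/X../.../XOX*, (1,1):-1/OO./XX./.../XOX, (1,2):-1/OO./X.X/.../XOX, (2,0):+1/OO./X../X../XOX, (2,1):+1/OO./X../.X./XOX, (2,2):-1/OO./X../..X/XOX
[OOX/X../.../XOX] O move#2: (1,1):-1/OOX/XO./.../XOX*, (1,2):-1/OOX/X.O/.../XOX, (2,0):-1/OOX/X../O../XOX, (2,1):-1/OOX/X../.O./XOX, (2,2):-1/OOX/X../..O/XOX
[OOX/XO./.../XOX] X move#3: (1,2):-1/OOX/XOX/.../XOX, (2,0):+1/OOX/XO./X../XOX*, (2,1):+1/OOX/XO./.X./XOX, (2,2):-1/OOX/XO./..X/XOX
[OOX/XO./X../XOX] end (terminal -1, O#4); searched OO./X../.../XOX to 6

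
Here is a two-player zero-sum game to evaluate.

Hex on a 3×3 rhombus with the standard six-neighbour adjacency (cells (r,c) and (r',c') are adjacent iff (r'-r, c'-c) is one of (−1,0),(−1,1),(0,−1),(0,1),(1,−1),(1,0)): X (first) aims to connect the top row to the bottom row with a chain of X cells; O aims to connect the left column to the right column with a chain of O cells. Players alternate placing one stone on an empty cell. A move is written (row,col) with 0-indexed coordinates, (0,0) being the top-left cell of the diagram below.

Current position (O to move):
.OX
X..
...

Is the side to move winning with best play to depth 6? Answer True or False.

[.OX/X../...] O move#1: (0,0):-1/OOX/X../...*, (1,1):-1/.OX/XO./..., (1,2):-1/.OX/X.O/..., (2,0):-1/.OX/X../O.., (2,1):-1/.OX/X../.O., (2,2):-1/.OX/X../..O
[OOX/X../...] X move#2: (1,1):+1/OOX/XX./...*, (1,2):+1/OOX/X.X/..., (2,0):+1/OOX/X../X.., (2,1):+1/OOX/X../.X., (2,2):+1/OOX/X../..X
[OOX/XX./...] O move#3: (1,2):-1/OOX/XXO/...*, (2,0):-1/OOX/XX./O.., (2,1):-1/OOX/XX./.O., (2,2):-1/OOX/XX./..O
[OOX/XXO/...] X move#4: (2,0):+1/OOX/XXO/X..*, (2,1):+1/OOX/XXO/.X., (2,2):+1/OOX/XXO/..X
[OOX/XXO/X..] end (terminal -1, O#5); searched .OX/X../... to 6

O winning at [.OX/X../...]: False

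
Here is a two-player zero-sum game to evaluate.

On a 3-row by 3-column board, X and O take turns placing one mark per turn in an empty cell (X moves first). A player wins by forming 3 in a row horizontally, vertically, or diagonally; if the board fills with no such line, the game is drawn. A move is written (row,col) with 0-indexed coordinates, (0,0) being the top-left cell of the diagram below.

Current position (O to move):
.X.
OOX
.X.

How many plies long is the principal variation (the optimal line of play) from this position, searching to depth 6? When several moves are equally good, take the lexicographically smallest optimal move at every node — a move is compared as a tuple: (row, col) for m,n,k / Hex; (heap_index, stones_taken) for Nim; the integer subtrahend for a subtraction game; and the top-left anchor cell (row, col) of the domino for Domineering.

PV length from [.X./OOX/.X.]: 3 plies

ply 1, O at .X./OOX/.X. | (0,0)=+1→OX./OOX/.X.*; (0,2)=+0→.XO/OOX/.X.; (2,0)=+1→.X./OOX/OX.; (2,2)=+0→.X./OOX/.XO
ply 2, X at OX./OOX/.X. | (0,2)=-1→OXX/OOX/.X.*; (2,0)=-1→OX./OOX/XX.; (2,2)=-1→OX./OOX/.XX
ply 3, O at OXX/OOX/.X. | (2,0)=+1→OXX/OOX/OX.*; (2,2)=+1→OXX/OOX/.XO
ply 4: OXX/OOX/OX. is terminal -1 (X); from .X./OOX/.X. depth 6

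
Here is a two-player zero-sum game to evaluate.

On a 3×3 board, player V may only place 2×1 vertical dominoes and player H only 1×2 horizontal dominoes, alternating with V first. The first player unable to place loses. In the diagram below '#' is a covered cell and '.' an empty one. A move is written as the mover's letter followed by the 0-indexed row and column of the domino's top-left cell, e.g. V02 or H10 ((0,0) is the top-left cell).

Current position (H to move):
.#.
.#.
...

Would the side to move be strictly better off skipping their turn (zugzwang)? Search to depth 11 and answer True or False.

zugzwang(.#./.#./..., H) = False

ply 1, H at .#./.#./... | H20=-1→.#./.#./##.*; H21=-1→.#./.#./.##
ply 2, V at .#./.#./##. | V00=+1→##./##./##.*; V02=+1→.##/.##/##.; V12=+1→.#./.##/###
ply 3: ##./##./##. is terminal -1 (H); from .#./.#./... depth 11
pass branch (V moves first from the same position):
  | ply 1, V at .#./.#./... | V00=+1→##./##./...*; V02=+1→.##/.##/...; V10=+1→.#./##./#..; V12=+1→.#./.##/..#
  | ply 2, H at ##./##./... | H20=-1→##./##./##.*; H21=-1→##./##./.##
  | ply 3, V at ##./##./##. | V02=+1→###/###/##.*; V12=+1→##./###/###
  | ply 4: ###/###/##. is terminal -1 (H); from .#./.#./... depth 11
H moving scores -1; H passing scores -1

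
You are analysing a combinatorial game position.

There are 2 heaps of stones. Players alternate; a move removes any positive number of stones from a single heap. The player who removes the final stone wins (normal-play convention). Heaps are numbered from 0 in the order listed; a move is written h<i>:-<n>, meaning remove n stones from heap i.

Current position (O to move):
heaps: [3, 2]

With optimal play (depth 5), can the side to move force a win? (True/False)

O winning at [(3,2)]: True

p1 O@[(3,2)]: h0:-1[(2,2)]+1* h0:-2[(1,2)]-1 h0:-3[(0,2)]-1 h1:-1[(3,1)]-1 h1:-2[(3,0)]-1
p2 X@[(2,2)]: h0:-1[(1,2)]-1* h0:-2[(0,2)]-1 h1:-1[(2,1)]-1 h1:-2[(2,0)]-1
p3 O@[(1,2)]: h0:-1[(0,2)]-1 h1:-1[(1,1)]+1* h1:-2[(1,0)]-1
p4 X@[(1,1)]: h0:-1[(0,1)]-1* h1:-1[(1,0)]-1
p5 O@[(0,1)]: h1:-1[(0,0)]+1*
p6 X@[(0,0)] terminal -1; root [(3,2)] d5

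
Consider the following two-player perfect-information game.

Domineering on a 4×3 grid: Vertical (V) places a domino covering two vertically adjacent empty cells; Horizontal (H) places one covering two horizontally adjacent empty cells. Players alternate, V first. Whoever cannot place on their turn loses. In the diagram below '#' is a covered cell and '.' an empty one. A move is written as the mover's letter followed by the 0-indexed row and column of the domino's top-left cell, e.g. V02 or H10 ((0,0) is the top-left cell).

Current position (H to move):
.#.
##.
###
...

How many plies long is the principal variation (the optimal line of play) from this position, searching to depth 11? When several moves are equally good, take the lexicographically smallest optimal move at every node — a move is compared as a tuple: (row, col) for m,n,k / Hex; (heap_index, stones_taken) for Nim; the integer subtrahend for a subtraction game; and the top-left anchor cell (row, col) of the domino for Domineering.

PV length from [.#./##./###/...]: 2 plies

p1 H@[.#./##./###/...]: H30[.#./##./###/##.]-1* H31[.#./##./###/.##]-1
p2 V@[.#./##./###/##.]: V02[.##/###/###/##.]+1*
p3 H@[.##/###/###/##.] terminal -1; root [.#./##./###/...] d11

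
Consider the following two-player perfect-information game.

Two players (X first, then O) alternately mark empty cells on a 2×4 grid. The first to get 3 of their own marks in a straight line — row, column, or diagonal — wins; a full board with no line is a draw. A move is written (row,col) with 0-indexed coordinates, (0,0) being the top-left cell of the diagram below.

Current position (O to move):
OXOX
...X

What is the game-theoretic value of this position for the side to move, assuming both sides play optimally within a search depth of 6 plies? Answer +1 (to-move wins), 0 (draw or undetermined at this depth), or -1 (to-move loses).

[OXOX/...X] O move#1: (1,0):+0/OXOX/O..X*, (1,1):+0/OXOX/.O.X, (1,2):+0/OXOX/..OX
[OXOX/O..X] X move#2: (1,1):+0/OXOX/OX.X*, (1,2):+0/OXOX/O.XX
[OXOX/OX.X] O move#3: (1,2):+0/OXOX/OXOX*
[OXOX/OXOX] end (terminal +0, X#4); searched OXOX/...X to 6

value(OXOX/...X, O) = 0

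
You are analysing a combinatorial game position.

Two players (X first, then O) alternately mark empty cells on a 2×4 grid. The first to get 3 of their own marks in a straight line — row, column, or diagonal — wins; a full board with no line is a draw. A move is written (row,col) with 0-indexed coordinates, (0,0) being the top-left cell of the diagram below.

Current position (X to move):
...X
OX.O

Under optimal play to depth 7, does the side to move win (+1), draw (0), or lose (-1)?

value(...X/OX.O, X) = 0

p1 X@[...X/OX.O]: (0,0)[X..X/OX.O]+0* (0,1)[.X.X/OX.O]+0 (0,2)[..XX/OX.O]+0 (1,2)[...X/OXXO]+0
p2 O@[X..X/OX.O]: (0,1)[XO.X/OX.O]+0* (0,2)[X.OX/OX.O]+0 (1,2)[X..X/OXOO]+0
p3 X@[XO.X/OX.O]: (0,2)[XOXX/OX.O]+0* (1,2)[XO.X/OXXO]+0
p4 O@[XOXX/OX.O]: (1,2)[XOXX/OXOO]+0*
p5 X@[XOXX/OXOO] terminal +0; root [...X/OX.O] d7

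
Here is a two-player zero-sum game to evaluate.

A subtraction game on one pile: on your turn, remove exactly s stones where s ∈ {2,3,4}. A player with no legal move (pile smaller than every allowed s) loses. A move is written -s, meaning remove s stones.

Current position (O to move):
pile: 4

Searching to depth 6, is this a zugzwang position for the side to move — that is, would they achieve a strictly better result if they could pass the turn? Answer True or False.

zugzwang(4, O) = False

ply 1, O at 4 | -2=-1→2; -3=+1→1*; -4=+1→0
ply 2: 1 is terminal -1 (X); from 4 depth 6
if O skipped the turn, X would face:
~ ply 1, X at 4 | -2=-1→2; -3=+1→1*; -4=+1→0
~ ply 2: 1 is terminal -1 (O); from 4 depth 6
compare (O): move=+1 vs pass=-1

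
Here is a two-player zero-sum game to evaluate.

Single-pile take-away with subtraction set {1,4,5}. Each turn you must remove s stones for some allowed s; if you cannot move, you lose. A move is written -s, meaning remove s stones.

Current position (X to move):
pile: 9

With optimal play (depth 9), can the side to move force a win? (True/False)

p1 X@[9]: -1[8]+1* -4[5]-1 -5[4]-1
p2 O@[8]: -1[7]-1* -4[4]-1 -5[3]-1
p3 X@[7]: -1[6]-1 -4[3]-1 -5[2]+1*
p4 O@[2]: -1[1]-1*
p5 X@[1]: -1[0]+1*
p6 O@[0] terminal -1; root [9] d9

X winning at [9]: True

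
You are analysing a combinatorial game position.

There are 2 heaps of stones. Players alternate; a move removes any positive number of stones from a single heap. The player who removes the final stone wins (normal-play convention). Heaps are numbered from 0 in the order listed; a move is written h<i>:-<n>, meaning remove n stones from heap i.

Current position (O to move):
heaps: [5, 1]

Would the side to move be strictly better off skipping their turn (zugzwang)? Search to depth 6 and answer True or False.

p1 O@[(5,1)]: h0:-1[(4,1)]-1 h0:-2[(3,1)]-1 h0:-3[(2,1)]-1 h0:-4[(1,1)]+1* h0:-5[(0,1)]-1 h1:-1[(5,0)]-1
p2 X@[(1,1)]: h0:-1[(0,1)]-1* h1:-1[(1,0)]-1
p3 O@[(0,1)]: h1:-1[(0,0)]+1*
p4 X@[(0,0)] terminal -1; root [(5,1)] d6
if O skipped the turn, X would face:
~ p1 X@[(5,1)]: h0:-1[(4,1)]-1 h0:-2[(3,1)]-1 h0:-3[(2,1)]-1 h0:-4[(1,1)]+1* h0:-5[(0,1)]-1 h1:-1[(5,0)]-1
~ p2 O@[(1,1)]: h0:-1[(0,1)]-1* h1:-1[(1,0)]-1
~ p3 X@[(0,1)]: h1:-1[(0,0)]+1*
~ p4 O@[(0,0)] terminal -1; root [(5,1)] d6
compare (O): move=+1 vs pass=-1

zugzwang((5,1), O) = False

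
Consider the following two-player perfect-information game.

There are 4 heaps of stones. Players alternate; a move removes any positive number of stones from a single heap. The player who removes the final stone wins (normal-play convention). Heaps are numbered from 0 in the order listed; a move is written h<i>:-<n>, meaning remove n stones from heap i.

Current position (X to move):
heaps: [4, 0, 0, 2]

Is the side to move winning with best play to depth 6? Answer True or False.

X winning at [(4,0,0,2)]: True

p1 X@[(4,0,0,2)]: h0:-1[(3,0,0,2)]-1 h0:-2[(2,0,0,2)]+1* h0:-3[(1,0,0,2)]-1 h0:-4[(0,0,0,2)]-1 h3:-1[(4,0,0,1)]-1 h3:-2[(4,0,0,0)]-1
p2 O@[(2,0,0,2)]: h0:-1[(1,0,0,2)]-1* h0:-2[(0,0,0,2)]-1 h3:-1[(2,0,0,1)]-1 h3:-2[(2,0,0,0)]-1
p3 X@[(1,0,0,2)]: h0:-1[(0,0,0,2)]-1 h3:-1[(1,0,0,1)]+1* h3:-2[(1,0,0,0)]-1
p4 O@[(1,0,0,1)]: h0:-1[(0,0,0,1)]-1* h3:-1[(1,0,0,0)]-1
p5 X@[(0,0,0,1)]: h3:-1[(0,0,0,0)]+1*
p6 O@[(0,0,0,0)] terminal -1; root [(4,0,0,2)] d6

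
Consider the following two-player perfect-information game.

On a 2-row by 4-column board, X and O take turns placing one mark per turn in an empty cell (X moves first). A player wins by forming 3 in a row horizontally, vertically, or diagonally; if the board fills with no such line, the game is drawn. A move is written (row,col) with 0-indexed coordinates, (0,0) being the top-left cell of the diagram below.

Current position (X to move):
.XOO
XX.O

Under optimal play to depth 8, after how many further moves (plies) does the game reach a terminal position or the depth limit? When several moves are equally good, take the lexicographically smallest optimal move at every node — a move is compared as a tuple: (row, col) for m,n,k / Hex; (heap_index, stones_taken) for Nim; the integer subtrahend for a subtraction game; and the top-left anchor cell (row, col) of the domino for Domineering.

[.XOO/XX.O] X move#1: (0,0):+0/XXOO/XX.O, (1,2):+1/.XOO/XXXO*
[.XOO/XXXO] end (terminal -1, O#2); searched .XOO/XX.O to 8

PV length from [.XOO/XX.O]: 1 ply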